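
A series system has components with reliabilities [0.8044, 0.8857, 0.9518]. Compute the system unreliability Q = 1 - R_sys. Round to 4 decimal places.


Components: [0.8044, 0.8857, 0.9518]
After component 1: product = 0.8044
After component 2: product = 0.7125
After component 3: product = 0.6781
R_sys = 0.6781
Q = 1 - 0.6781 = 0.3219

0.3219


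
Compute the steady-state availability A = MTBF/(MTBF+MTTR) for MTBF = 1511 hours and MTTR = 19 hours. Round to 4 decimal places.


MTBF = 1511
MTTR = 19
MTBF + MTTR = 1530
A = 1511 / 1530
A = 0.9876

0.9876


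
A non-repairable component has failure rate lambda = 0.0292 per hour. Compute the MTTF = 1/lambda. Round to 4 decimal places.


lambda = 0.0292
MTTF = 1 / 0.0292
MTTF = 34.2466

34.2466


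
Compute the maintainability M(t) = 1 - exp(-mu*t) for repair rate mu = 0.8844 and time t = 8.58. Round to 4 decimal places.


mu = 0.8844, t = 8.58
mu * t = 0.8844 * 8.58 = 7.5882
exp(-7.5882) = 0.0005
M(t) = 1 - 0.0005
M(t) = 0.9995

0.9995


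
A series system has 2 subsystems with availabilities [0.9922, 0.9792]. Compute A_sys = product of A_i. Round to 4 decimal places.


Subsystems: [0.9922, 0.9792]
After subsystem 1 (A=0.9922): product = 0.9922
After subsystem 2 (A=0.9792): product = 0.9716
A_sys = 0.9716

0.9716


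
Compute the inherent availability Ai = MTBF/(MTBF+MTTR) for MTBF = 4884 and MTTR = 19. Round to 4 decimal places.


MTBF = 4884
MTTR = 19
MTBF + MTTR = 4903
Ai = 4884 / 4903
Ai = 0.9961

0.9961


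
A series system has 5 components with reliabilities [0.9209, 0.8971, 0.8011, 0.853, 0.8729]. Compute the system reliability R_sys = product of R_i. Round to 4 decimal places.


Components: [0.9209, 0.8971, 0.8011, 0.853, 0.8729]
After component 1 (R=0.9209): product = 0.9209
After component 2 (R=0.8971): product = 0.8261
After component 3 (R=0.8011): product = 0.6618
After component 4 (R=0.853): product = 0.5645
After component 5 (R=0.8729): product = 0.4928
R_sys = 0.4928

0.4928


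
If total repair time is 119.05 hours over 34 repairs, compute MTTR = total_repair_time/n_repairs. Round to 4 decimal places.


total_repair_time = 119.05
n_repairs = 34
MTTR = 119.05 / 34
MTTR = 3.5015

3.5015


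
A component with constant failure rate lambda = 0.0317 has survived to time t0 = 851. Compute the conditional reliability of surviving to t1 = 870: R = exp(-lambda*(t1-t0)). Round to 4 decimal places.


lambda = 0.0317
t0 = 851, t1 = 870
t1 - t0 = 19
lambda * (t1-t0) = 0.0317 * 19 = 0.6023
R = exp(-0.6023)
R = 0.5476

0.5476


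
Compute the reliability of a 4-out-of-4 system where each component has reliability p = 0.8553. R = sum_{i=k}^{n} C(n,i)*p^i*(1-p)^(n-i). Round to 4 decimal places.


k = 4, n = 4, p = 0.8553
i=4: C(4,4)=1 * 0.8553^4 * 0.1447^0 = 0.5351
R = sum of terms = 0.5351

0.5351


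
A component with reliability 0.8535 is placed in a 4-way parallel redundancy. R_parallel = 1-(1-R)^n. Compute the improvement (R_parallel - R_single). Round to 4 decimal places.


R_single = 0.8535, n = 4
1 - R_single = 0.1465
(1 - R_single)^n = 0.1465^4 = 0.0005
R_parallel = 1 - 0.0005 = 0.9995
Improvement = 0.9995 - 0.8535
Improvement = 0.146

0.146


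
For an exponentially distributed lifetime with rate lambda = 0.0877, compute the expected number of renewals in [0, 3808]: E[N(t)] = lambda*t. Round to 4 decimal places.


lambda = 0.0877
t = 3808
E[N(t)] = lambda * t
E[N(t)] = 0.0877 * 3808
E[N(t)] = 333.9616

333.9616


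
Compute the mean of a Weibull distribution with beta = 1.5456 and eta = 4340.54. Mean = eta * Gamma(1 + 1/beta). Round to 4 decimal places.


beta = 1.5456, eta = 4340.54
1/beta = 0.647
1 + 1/beta = 1.647
Gamma(1.647) = 0.8997
Mean = 4340.54 * 0.8997
Mean = 3905.0363

3905.0363


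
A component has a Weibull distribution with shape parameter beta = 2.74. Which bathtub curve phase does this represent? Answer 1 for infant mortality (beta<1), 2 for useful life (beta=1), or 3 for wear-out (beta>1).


beta = 2.74
Compare beta to 1:
beta < 1 => infant mortality (phase 1)
beta = 1 => useful life (phase 2)
beta > 1 => wear-out (phase 3)
Since beta = 2.74, this is wear-out (increasing failure rate)
Phase = 3

3


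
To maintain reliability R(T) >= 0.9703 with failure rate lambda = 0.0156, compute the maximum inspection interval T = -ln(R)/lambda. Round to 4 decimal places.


R_target = 0.9703
lambda = 0.0156
-ln(0.9703) = 0.0301
T = 0.0301 / 0.0156
T = 1.9327

1.9327


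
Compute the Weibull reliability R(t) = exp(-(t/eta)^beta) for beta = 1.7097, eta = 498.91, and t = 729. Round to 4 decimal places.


beta = 1.7097, eta = 498.91, t = 729
t/eta = 729 / 498.91 = 1.4612
(t/eta)^beta = 1.4612^1.7097 = 1.9125
R(t) = exp(-1.9125)
R(t) = 0.1477

0.1477


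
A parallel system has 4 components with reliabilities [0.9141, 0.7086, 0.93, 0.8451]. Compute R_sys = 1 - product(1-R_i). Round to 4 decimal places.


Components: [0.9141, 0.7086, 0.93, 0.8451]
(1 - 0.9141) = 0.0859, running product = 0.0859
(1 - 0.7086) = 0.2914, running product = 0.025
(1 - 0.93) = 0.07, running product = 0.0018
(1 - 0.8451) = 0.1549, running product = 0.0003
Product of (1-R_i) = 0.0003
R_sys = 1 - 0.0003 = 0.9997

0.9997


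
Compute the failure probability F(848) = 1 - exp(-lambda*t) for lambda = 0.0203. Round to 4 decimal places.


lambda = 0.0203, t = 848
lambda * t = 17.2144
exp(-17.2144) = 0.0
F(t) = 1 - 0.0
F(t) = 1.0

1.0


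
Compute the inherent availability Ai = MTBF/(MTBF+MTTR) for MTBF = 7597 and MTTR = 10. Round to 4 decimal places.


MTBF = 7597
MTTR = 10
MTBF + MTTR = 7607
Ai = 7597 / 7607
Ai = 0.9987

0.9987


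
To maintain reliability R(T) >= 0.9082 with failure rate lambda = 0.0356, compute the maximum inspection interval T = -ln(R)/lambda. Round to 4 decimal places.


R_target = 0.9082
lambda = 0.0356
-ln(0.9082) = 0.0963
T = 0.0963 / 0.0356
T = 2.7048

2.7048


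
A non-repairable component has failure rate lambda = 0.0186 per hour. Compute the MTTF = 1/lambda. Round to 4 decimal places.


lambda = 0.0186
MTTF = 1 / 0.0186
MTTF = 53.7634

53.7634


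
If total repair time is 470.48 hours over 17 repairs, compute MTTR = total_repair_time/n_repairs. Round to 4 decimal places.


total_repair_time = 470.48
n_repairs = 17
MTTR = 470.48 / 17
MTTR = 27.6753

27.6753


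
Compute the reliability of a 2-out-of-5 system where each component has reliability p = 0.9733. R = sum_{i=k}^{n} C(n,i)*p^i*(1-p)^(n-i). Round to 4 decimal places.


k = 2, n = 5, p = 0.9733
i=2: C(5,2)=10 * 0.9733^2 * 0.0267^3 = 0.0002
i=3: C(5,3)=10 * 0.9733^3 * 0.0267^2 = 0.0066
i=4: C(5,4)=5 * 0.9733^4 * 0.0267^1 = 0.1198
i=5: C(5,5)=1 * 0.9733^5 * 0.0267^0 = 0.8734
R = sum of terms = 1.0

1.0


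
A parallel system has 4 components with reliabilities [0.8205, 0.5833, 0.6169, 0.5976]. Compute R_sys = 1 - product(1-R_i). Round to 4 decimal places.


Components: [0.8205, 0.5833, 0.6169, 0.5976]
(1 - 0.8205) = 0.1795, running product = 0.1795
(1 - 0.5833) = 0.4167, running product = 0.0748
(1 - 0.6169) = 0.3831, running product = 0.0287
(1 - 0.5976) = 0.4024, running product = 0.0115
Product of (1-R_i) = 0.0115
R_sys = 1 - 0.0115 = 0.9885

0.9885


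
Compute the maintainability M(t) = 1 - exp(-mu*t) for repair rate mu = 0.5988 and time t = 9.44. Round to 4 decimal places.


mu = 0.5988, t = 9.44
mu * t = 0.5988 * 9.44 = 5.6527
exp(-5.6527) = 0.0035
M(t) = 1 - 0.0035
M(t) = 0.9965

0.9965


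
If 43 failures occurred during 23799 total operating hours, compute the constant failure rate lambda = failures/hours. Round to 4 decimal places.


failures = 43
total_hours = 23799
lambda = 43 / 23799
lambda = 0.0018

0.0018


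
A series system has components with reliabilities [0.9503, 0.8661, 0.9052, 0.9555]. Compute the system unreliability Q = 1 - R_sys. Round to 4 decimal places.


Components: [0.9503, 0.8661, 0.9052, 0.9555]
After component 1: product = 0.9503
After component 2: product = 0.8231
After component 3: product = 0.745
After component 4: product = 0.7119
R_sys = 0.7119
Q = 1 - 0.7119 = 0.2881

0.2881


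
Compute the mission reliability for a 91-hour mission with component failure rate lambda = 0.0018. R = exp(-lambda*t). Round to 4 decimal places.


lambda = 0.0018
mission_time = 91
lambda * t = 0.0018 * 91 = 0.1638
R = exp(-0.1638)
R = 0.8489

0.8489


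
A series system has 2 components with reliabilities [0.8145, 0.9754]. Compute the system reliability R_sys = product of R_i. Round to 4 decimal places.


Components: [0.8145, 0.9754]
After component 1 (R=0.8145): product = 0.8145
After component 2 (R=0.9754): product = 0.7945
R_sys = 0.7945

0.7945


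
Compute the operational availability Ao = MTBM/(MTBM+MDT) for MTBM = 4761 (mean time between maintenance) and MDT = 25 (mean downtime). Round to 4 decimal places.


MTBM = 4761
MDT = 25
MTBM + MDT = 4786
Ao = 4761 / 4786
Ao = 0.9948

0.9948


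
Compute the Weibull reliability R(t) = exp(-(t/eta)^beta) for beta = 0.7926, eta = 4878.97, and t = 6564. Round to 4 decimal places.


beta = 0.7926, eta = 4878.97, t = 6564
t/eta = 6564 / 4878.97 = 1.3454
(t/eta)^beta = 1.3454^0.7926 = 1.2651
R(t) = exp(-1.2651)
R(t) = 0.2822

0.2822


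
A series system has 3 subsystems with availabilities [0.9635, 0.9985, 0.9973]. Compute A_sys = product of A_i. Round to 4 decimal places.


Subsystems: [0.9635, 0.9985, 0.9973]
After subsystem 1 (A=0.9635): product = 0.9635
After subsystem 2 (A=0.9985): product = 0.9621
After subsystem 3 (A=0.9973): product = 0.9595
A_sys = 0.9595

0.9595


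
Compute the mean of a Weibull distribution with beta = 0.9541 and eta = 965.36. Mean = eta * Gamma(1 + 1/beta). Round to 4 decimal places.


beta = 0.9541, eta = 965.36
1/beta = 1.0481
1 + 1/beta = 2.0481
Gamma(2.0481) = 1.0213
Mean = 965.36 * 1.0213
Mean = 985.9241

985.9241


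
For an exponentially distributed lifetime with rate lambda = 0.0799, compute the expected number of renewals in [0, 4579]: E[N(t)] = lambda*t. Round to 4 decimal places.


lambda = 0.0799
t = 4579
E[N(t)] = lambda * t
E[N(t)] = 0.0799 * 4579
E[N(t)] = 365.8621

365.8621


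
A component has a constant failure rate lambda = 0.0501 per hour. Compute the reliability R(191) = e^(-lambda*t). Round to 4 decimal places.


lambda = 0.0501
t = 191
lambda * t = 9.5691
R(t) = e^(-9.5691)
R(t) = 0.0001

0.0001


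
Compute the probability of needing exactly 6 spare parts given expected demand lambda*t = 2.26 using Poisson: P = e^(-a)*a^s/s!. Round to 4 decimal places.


a = 2.26, s = 6
e^(-a) = e^(-2.26) = 0.1044
a^s = 2.26^6 = 133.2449
s! = 720
P = 0.1044 * 133.2449 / 720
P = 0.0193

0.0193


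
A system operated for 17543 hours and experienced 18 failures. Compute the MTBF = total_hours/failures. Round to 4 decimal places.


total_hours = 17543
failures = 18
MTBF = 17543 / 18
MTBF = 974.6111

974.6111


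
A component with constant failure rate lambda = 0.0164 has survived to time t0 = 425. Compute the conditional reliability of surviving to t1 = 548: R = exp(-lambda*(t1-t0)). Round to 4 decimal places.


lambda = 0.0164
t0 = 425, t1 = 548
t1 - t0 = 123
lambda * (t1-t0) = 0.0164 * 123 = 2.0172
R = exp(-2.0172)
R = 0.133

0.133


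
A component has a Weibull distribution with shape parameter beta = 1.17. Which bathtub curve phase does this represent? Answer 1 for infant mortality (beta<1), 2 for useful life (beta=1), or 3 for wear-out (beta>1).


beta = 1.17
Compare beta to 1:
beta < 1 => infant mortality (phase 1)
beta = 1 => useful life (phase 2)
beta > 1 => wear-out (phase 3)
Since beta = 1.17, this is wear-out (increasing failure rate)
Phase = 3

3


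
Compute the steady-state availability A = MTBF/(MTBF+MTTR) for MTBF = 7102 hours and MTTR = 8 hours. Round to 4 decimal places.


MTBF = 7102
MTTR = 8
MTBF + MTTR = 7110
A = 7102 / 7110
A = 0.9989

0.9989


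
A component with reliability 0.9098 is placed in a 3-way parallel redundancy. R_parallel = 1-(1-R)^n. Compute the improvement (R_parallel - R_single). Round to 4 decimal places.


R_single = 0.9098, n = 3
1 - R_single = 0.0902
(1 - R_single)^n = 0.0902^3 = 0.0007
R_parallel = 1 - 0.0007 = 0.9993
Improvement = 0.9993 - 0.9098
Improvement = 0.0895

0.0895


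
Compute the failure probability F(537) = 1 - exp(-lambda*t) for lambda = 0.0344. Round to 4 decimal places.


lambda = 0.0344, t = 537
lambda * t = 18.4728
exp(-18.4728) = 0.0
F(t) = 1 - 0.0
F(t) = 1.0

1.0


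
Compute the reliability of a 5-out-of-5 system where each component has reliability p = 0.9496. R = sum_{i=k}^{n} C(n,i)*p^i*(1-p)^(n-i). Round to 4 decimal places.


k = 5, n = 5, p = 0.9496
i=5: C(5,5)=1 * 0.9496^5 * 0.0504^0 = 0.7722
R = sum of terms = 0.7722

0.7722


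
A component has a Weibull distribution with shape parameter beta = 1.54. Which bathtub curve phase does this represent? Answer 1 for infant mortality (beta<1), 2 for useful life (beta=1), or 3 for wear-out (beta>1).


beta = 1.54
Compare beta to 1:
beta < 1 => infant mortality (phase 1)
beta = 1 => useful life (phase 2)
beta > 1 => wear-out (phase 3)
Since beta = 1.54, this is wear-out (increasing failure rate)
Phase = 3

3


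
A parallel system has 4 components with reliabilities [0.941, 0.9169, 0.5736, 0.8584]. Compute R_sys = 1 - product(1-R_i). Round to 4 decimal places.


Components: [0.941, 0.9169, 0.5736, 0.8584]
(1 - 0.941) = 0.059, running product = 0.059
(1 - 0.9169) = 0.0831, running product = 0.0049
(1 - 0.5736) = 0.4264, running product = 0.0021
(1 - 0.8584) = 0.1416, running product = 0.0003
Product of (1-R_i) = 0.0003
R_sys = 1 - 0.0003 = 0.9997

0.9997


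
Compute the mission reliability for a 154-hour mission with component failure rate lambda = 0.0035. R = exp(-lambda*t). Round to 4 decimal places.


lambda = 0.0035
mission_time = 154
lambda * t = 0.0035 * 154 = 0.539
R = exp(-0.539)
R = 0.5833

0.5833


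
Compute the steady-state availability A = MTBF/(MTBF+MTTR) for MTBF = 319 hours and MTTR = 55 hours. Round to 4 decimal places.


MTBF = 319
MTTR = 55
MTBF + MTTR = 374
A = 319 / 374
A = 0.8529

0.8529


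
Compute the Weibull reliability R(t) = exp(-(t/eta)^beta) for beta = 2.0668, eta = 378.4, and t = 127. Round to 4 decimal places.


beta = 2.0668, eta = 378.4, t = 127
t/eta = 127 / 378.4 = 0.3356
(t/eta)^beta = 0.3356^2.0668 = 0.1047
R(t) = exp(-0.1047)
R(t) = 0.9006

0.9006


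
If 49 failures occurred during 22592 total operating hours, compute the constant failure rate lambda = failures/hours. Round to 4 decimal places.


failures = 49
total_hours = 22592
lambda = 49 / 22592
lambda = 0.0022

0.0022


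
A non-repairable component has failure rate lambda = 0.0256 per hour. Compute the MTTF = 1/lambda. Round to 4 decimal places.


lambda = 0.0256
MTTF = 1 / 0.0256
MTTF = 39.0625

39.0625


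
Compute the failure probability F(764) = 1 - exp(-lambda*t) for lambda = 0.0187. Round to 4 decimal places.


lambda = 0.0187, t = 764
lambda * t = 14.2868
exp(-14.2868) = 0.0
F(t) = 1 - 0.0
F(t) = 1.0

1.0


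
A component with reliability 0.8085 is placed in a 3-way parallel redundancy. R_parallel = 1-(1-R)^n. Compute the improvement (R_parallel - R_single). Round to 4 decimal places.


R_single = 0.8085, n = 3
1 - R_single = 0.1915
(1 - R_single)^n = 0.1915^3 = 0.007
R_parallel = 1 - 0.007 = 0.993
Improvement = 0.993 - 0.8085
Improvement = 0.1845

0.1845


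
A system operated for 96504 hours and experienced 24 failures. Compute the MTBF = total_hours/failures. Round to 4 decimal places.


total_hours = 96504
failures = 24
MTBF = 96504 / 24
MTBF = 4021.0

4021.0


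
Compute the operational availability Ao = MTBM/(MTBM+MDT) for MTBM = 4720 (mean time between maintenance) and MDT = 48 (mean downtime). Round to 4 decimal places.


MTBM = 4720
MDT = 48
MTBM + MDT = 4768
Ao = 4720 / 4768
Ao = 0.9899

0.9899


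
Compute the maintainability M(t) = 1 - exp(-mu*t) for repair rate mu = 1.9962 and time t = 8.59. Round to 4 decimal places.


mu = 1.9962, t = 8.59
mu * t = 1.9962 * 8.59 = 17.1474
exp(-17.1474) = 0.0
M(t) = 1 - 0.0
M(t) = 1.0

1.0


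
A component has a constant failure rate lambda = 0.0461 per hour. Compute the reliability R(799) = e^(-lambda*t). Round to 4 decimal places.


lambda = 0.0461
t = 799
lambda * t = 36.8339
R(t) = e^(-36.8339)
R(t) = 0.0

0.0


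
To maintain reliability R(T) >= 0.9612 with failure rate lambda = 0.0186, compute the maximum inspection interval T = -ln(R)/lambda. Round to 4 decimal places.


R_target = 0.9612
lambda = 0.0186
-ln(0.9612) = 0.0396
T = 0.0396 / 0.0186
T = 2.1276

2.1276


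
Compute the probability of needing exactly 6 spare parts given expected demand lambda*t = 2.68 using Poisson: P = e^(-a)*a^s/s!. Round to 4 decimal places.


a = 2.68, s = 6
e^(-a) = e^(-2.68) = 0.0686
a^s = 2.68^6 = 370.5175
s! = 720
P = 0.0686 * 370.5175 / 720
P = 0.0353

0.0353


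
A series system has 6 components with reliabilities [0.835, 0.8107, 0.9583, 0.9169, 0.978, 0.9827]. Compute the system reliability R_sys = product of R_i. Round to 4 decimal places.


Components: [0.835, 0.8107, 0.9583, 0.9169, 0.978, 0.9827]
After component 1 (R=0.835): product = 0.835
After component 2 (R=0.8107): product = 0.6769
After component 3 (R=0.9583): product = 0.6487
After component 4 (R=0.9169): product = 0.5948
After component 5 (R=0.978): product = 0.5817
After component 6 (R=0.9827): product = 0.5716
R_sys = 0.5716

0.5716


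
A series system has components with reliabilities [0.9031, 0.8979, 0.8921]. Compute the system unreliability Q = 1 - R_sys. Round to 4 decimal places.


Components: [0.9031, 0.8979, 0.8921]
After component 1: product = 0.9031
After component 2: product = 0.8109
After component 3: product = 0.7234
R_sys = 0.7234
Q = 1 - 0.7234 = 0.2766

0.2766


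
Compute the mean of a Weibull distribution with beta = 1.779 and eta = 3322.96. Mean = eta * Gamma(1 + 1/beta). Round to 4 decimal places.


beta = 1.779, eta = 3322.96
1/beta = 0.5621
1 + 1/beta = 1.5621
Gamma(1.5621) = 0.8898
Mean = 3322.96 * 0.8898
Mean = 2956.8108

2956.8108


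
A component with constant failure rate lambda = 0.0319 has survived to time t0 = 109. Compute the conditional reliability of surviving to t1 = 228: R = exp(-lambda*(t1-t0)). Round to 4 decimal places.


lambda = 0.0319
t0 = 109, t1 = 228
t1 - t0 = 119
lambda * (t1-t0) = 0.0319 * 119 = 3.7961
R = exp(-3.7961)
R = 0.0225

0.0225


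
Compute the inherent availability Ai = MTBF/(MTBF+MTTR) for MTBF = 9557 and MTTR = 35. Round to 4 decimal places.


MTBF = 9557
MTTR = 35
MTBF + MTTR = 9592
Ai = 9557 / 9592
Ai = 0.9964

0.9964


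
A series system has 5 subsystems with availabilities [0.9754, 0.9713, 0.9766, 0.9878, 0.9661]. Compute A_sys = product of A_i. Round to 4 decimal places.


Subsystems: [0.9754, 0.9713, 0.9766, 0.9878, 0.9661]
After subsystem 1 (A=0.9754): product = 0.9754
After subsystem 2 (A=0.9713): product = 0.9474
After subsystem 3 (A=0.9766): product = 0.9252
After subsystem 4 (A=0.9878): product = 0.9139
After subsystem 5 (A=0.9661): product = 0.883
A_sys = 0.883

0.883


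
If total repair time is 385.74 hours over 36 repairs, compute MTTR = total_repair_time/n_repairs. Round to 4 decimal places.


total_repair_time = 385.74
n_repairs = 36
MTTR = 385.74 / 36
MTTR = 10.715

10.715


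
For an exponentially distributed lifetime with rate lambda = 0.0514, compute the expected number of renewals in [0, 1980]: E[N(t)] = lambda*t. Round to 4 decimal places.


lambda = 0.0514
t = 1980
E[N(t)] = lambda * t
E[N(t)] = 0.0514 * 1980
E[N(t)] = 101.772

101.772


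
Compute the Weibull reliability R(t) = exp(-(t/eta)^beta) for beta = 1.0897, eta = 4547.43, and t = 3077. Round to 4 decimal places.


beta = 1.0897, eta = 4547.43, t = 3077
t/eta = 3077 / 4547.43 = 0.6766
(t/eta)^beta = 0.6766^1.0897 = 0.6533
R(t) = exp(-0.6533)
R(t) = 0.5203

0.5203


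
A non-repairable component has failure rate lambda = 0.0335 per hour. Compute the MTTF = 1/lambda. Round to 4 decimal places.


lambda = 0.0335
MTTF = 1 / 0.0335
MTTF = 29.8507

29.8507


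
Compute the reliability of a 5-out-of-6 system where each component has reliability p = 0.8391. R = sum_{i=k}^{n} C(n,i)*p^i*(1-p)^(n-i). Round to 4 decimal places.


k = 5, n = 6, p = 0.8391
i=5: C(6,5)=6 * 0.8391^5 * 0.1609^1 = 0.4016
i=6: C(6,6)=1 * 0.8391^6 * 0.1609^0 = 0.349
R = sum of terms = 0.7506

0.7506


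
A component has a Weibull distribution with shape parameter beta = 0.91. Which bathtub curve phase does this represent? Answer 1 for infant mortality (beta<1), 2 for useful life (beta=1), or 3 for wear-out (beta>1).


beta = 0.91
Compare beta to 1:
beta < 1 => infant mortality (phase 1)
beta = 1 => useful life (phase 2)
beta > 1 => wear-out (phase 3)
Since beta = 0.91, this is infant mortality (decreasing failure rate)
Phase = 1

1


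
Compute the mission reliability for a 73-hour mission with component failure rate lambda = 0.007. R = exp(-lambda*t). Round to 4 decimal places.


lambda = 0.007
mission_time = 73
lambda * t = 0.007 * 73 = 0.511
R = exp(-0.511)
R = 0.5999

0.5999


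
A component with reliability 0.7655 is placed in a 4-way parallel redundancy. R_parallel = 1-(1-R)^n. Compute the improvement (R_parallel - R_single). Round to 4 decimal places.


R_single = 0.7655, n = 4
1 - R_single = 0.2345
(1 - R_single)^n = 0.2345^4 = 0.003
R_parallel = 1 - 0.003 = 0.997
Improvement = 0.997 - 0.7655
Improvement = 0.2315

0.2315


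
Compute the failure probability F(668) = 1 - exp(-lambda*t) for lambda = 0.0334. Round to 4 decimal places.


lambda = 0.0334, t = 668
lambda * t = 22.3112
exp(-22.3112) = 0.0
F(t) = 1 - 0.0
F(t) = 1.0

1.0


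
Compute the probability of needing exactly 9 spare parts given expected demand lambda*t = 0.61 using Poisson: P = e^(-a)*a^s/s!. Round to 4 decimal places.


a = 0.61, s = 9
e^(-a) = e^(-0.61) = 0.5434
a^s = 0.61^9 = 0.0117
s! = 362880
P = 0.5434 * 0.0117 / 362880
P = 0.0

0.0


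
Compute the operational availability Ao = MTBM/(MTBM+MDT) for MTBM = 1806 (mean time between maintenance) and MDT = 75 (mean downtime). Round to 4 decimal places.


MTBM = 1806
MDT = 75
MTBM + MDT = 1881
Ao = 1806 / 1881
Ao = 0.9601

0.9601


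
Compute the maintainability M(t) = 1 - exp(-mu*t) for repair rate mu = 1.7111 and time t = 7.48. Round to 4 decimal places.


mu = 1.7111, t = 7.48
mu * t = 1.7111 * 7.48 = 12.799
exp(-12.799) = 0.0
M(t) = 1 - 0.0
M(t) = 1.0

1.0


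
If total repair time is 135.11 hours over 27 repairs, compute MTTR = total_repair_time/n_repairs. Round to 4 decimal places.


total_repair_time = 135.11
n_repairs = 27
MTTR = 135.11 / 27
MTTR = 5.0041

5.0041


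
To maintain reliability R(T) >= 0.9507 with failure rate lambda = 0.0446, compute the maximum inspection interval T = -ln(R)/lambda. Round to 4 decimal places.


R_target = 0.9507
lambda = 0.0446
-ln(0.9507) = 0.0506
T = 0.0506 / 0.0446
T = 1.1336

1.1336


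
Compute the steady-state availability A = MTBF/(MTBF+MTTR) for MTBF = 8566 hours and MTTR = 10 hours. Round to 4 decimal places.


MTBF = 8566
MTTR = 10
MTBF + MTTR = 8576
A = 8566 / 8576
A = 0.9988

0.9988


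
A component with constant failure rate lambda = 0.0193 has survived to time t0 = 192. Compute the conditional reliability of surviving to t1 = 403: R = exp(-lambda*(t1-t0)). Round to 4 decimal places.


lambda = 0.0193
t0 = 192, t1 = 403
t1 - t0 = 211
lambda * (t1-t0) = 0.0193 * 211 = 4.0723
R = exp(-4.0723)
R = 0.017

0.017


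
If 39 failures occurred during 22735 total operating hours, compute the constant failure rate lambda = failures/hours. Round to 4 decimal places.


failures = 39
total_hours = 22735
lambda = 39 / 22735
lambda = 0.0017

0.0017


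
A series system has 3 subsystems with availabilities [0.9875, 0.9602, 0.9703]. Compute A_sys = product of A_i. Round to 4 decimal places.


Subsystems: [0.9875, 0.9602, 0.9703]
After subsystem 1 (A=0.9875): product = 0.9875
After subsystem 2 (A=0.9602): product = 0.9482
After subsystem 3 (A=0.9703): product = 0.92
A_sys = 0.92

0.92


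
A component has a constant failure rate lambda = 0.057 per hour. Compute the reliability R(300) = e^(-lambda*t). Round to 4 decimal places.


lambda = 0.057
t = 300
lambda * t = 17.1
R(t) = e^(-17.1)
R(t) = 0.0

0.0


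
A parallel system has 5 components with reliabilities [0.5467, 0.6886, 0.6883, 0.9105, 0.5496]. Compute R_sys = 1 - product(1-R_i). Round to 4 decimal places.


Components: [0.5467, 0.6886, 0.6883, 0.9105, 0.5496]
(1 - 0.5467) = 0.4533, running product = 0.4533
(1 - 0.6886) = 0.3114, running product = 0.1412
(1 - 0.6883) = 0.3117, running product = 0.044
(1 - 0.9105) = 0.0895, running product = 0.0039
(1 - 0.5496) = 0.4504, running product = 0.0018
Product of (1-R_i) = 0.0018
R_sys = 1 - 0.0018 = 0.9982

0.9982


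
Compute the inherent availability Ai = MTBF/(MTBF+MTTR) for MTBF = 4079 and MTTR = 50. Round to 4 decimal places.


MTBF = 4079
MTTR = 50
MTBF + MTTR = 4129
Ai = 4079 / 4129
Ai = 0.9879

0.9879


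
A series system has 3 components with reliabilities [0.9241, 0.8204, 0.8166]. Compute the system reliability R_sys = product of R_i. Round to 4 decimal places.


Components: [0.9241, 0.8204, 0.8166]
After component 1 (R=0.9241): product = 0.9241
After component 2 (R=0.8204): product = 0.7581
After component 3 (R=0.8166): product = 0.6191
R_sys = 0.6191

0.6191


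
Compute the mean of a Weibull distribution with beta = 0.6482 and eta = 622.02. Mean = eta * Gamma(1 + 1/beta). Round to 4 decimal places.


beta = 0.6482, eta = 622.02
1/beta = 1.5427
1 + 1/beta = 2.5427
Gamma(2.5427) = 1.3705
Mean = 622.02 * 1.3705
Mean = 852.4788

852.4788


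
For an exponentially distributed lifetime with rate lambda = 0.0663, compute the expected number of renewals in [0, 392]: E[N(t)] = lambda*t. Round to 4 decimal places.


lambda = 0.0663
t = 392
E[N(t)] = lambda * t
E[N(t)] = 0.0663 * 392
E[N(t)] = 25.9896

25.9896


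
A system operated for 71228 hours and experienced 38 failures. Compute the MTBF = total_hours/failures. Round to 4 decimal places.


total_hours = 71228
failures = 38
MTBF = 71228 / 38
MTBF = 1874.4211

1874.4211


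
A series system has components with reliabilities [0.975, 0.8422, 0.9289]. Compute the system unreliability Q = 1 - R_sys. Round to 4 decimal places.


Components: [0.975, 0.8422, 0.9289]
After component 1: product = 0.975
After component 2: product = 0.8211
After component 3: product = 0.7628
R_sys = 0.7628
Q = 1 - 0.7628 = 0.2372

0.2372


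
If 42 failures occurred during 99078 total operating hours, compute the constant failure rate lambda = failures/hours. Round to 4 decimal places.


failures = 42
total_hours = 99078
lambda = 42 / 99078
lambda = 0.0004

0.0004


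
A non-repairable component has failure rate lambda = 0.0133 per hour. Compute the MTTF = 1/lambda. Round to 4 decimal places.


lambda = 0.0133
MTTF = 1 / 0.0133
MTTF = 75.188

75.188


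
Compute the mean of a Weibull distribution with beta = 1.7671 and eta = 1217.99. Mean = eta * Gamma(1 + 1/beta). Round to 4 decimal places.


beta = 1.7671, eta = 1217.99
1/beta = 0.5659
1 + 1/beta = 1.5659
Gamma(1.5659) = 0.8901
Mean = 1217.99 * 0.8901
Mean = 1084.171

1084.171


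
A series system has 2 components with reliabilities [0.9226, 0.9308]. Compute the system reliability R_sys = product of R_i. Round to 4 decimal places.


Components: [0.9226, 0.9308]
After component 1 (R=0.9226): product = 0.9226
After component 2 (R=0.9308): product = 0.8588
R_sys = 0.8588

0.8588


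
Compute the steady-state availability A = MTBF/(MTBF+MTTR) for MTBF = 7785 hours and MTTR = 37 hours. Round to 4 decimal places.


MTBF = 7785
MTTR = 37
MTBF + MTTR = 7822
A = 7785 / 7822
A = 0.9953

0.9953


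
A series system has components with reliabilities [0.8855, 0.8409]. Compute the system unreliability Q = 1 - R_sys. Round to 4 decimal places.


Components: [0.8855, 0.8409]
After component 1: product = 0.8855
After component 2: product = 0.7446
R_sys = 0.7446
Q = 1 - 0.7446 = 0.2554

0.2554


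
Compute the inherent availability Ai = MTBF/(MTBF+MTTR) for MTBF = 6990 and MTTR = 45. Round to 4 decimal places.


MTBF = 6990
MTTR = 45
MTBF + MTTR = 7035
Ai = 6990 / 7035
Ai = 0.9936

0.9936


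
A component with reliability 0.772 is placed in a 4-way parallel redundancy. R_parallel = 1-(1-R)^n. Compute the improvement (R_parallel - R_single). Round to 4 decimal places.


R_single = 0.772, n = 4
1 - R_single = 0.228
(1 - R_single)^n = 0.228^4 = 0.0027
R_parallel = 1 - 0.0027 = 0.9973
Improvement = 0.9973 - 0.772
Improvement = 0.2253

0.2253


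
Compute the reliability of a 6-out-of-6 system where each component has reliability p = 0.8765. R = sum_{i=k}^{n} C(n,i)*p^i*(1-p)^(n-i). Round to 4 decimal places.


k = 6, n = 6, p = 0.8765
i=6: C(6,6)=1 * 0.8765^6 * 0.1235^0 = 0.4534
R = sum of terms = 0.4534

0.4534


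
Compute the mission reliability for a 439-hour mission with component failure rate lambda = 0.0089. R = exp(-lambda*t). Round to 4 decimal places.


lambda = 0.0089
mission_time = 439
lambda * t = 0.0089 * 439 = 3.9071
R = exp(-3.9071)
R = 0.0201

0.0201


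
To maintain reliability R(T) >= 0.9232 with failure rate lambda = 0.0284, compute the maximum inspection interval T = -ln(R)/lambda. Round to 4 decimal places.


R_target = 0.9232
lambda = 0.0284
-ln(0.9232) = 0.0799
T = 0.0799 / 0.0284
T = 2.8137

2.8137


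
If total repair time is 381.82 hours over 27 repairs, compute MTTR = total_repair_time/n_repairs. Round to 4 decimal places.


total_repair_time = 381.82
n_repairs = 27
MTTR = 381.82 / 27
MTTR = 14.1415

14.1415


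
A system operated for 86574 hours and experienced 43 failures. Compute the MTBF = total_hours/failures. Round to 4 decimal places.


total_hours = 86574
failures = 43
MTBF = 86574 / 43
MTBF = 2013.3488

2013.3488


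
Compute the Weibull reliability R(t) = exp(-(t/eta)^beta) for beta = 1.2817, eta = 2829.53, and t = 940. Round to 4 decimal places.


beta = 1.2817, eta = 2829.53, t = 940
t/eta = 940 / 2829.53 = 0.3322
(t/eta)^beta = 0.3322^1.2817 = 0.2436
R(t) = exp(-0.2436)
R(t) = 0.7838

0.7838


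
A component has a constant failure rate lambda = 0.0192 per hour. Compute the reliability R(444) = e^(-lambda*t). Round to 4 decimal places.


lambda = 0.0192
t = 444
lambda * t = 8.5248
R(t) = e^(-8.5248)
R(t) = 0.0002

0.0002


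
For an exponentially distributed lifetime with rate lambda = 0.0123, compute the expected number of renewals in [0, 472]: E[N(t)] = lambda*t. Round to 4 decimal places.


lambda = 0.0123
t = 472
E[N(t)] = lambda * t
E[N(t)] = 0.0123 * 472
E[N(t)] = 5.8056

5.8056


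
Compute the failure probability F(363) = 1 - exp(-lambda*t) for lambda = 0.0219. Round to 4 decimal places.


lambda = 0.0219, t = 363
lambda * t = 7.9497
exp(-7.9497) = 0.0004
F(t) = 1 - 0.0004
F(t) = 0.9996

0.9996


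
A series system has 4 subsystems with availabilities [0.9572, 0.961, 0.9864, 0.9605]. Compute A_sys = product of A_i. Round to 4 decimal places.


Subsystems: [0.9572, 0.961, 0.9864, 0.9605]
After subsystem 1 (A=0.9572): product = 0.9572
After subsystem 2 (A=0.961): product = 0.9199
After subsystem 3 (A=0.9864): product = 0.9074
After subsystem 4 (A=0.9605): product = 0.8715
A_sys = 0.8715

0.8715


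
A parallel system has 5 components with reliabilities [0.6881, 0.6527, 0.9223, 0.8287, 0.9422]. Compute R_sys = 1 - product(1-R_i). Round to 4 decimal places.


Components: [0.6881, 0.6527, 0.9223, 0.8287, 0.9422]
(1 - 0.6881) = 0.3119, running product = 0.3119
(1 - 0.6527) = 0.3473, running product = 0.1083
(1 - 0.9223) = 0.0777, running product = 0.0084
(1 - 0.8287) = 0.1713, running product = 0.0014
(1 - 0.9422) = 0.0578, running product = 0.0001
Product of (1-R_i) = 0.0001
R_sys = 1 - 0.0001 = 0.9999

0.9999


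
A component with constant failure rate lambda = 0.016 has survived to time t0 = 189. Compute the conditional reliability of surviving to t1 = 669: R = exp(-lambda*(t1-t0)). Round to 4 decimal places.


lambda = 0.016
t0 = 189, t1 = 669
t1 - t0 = 480
lambda * (t1-t0) = 0.016 * 480 = 7.68
R = exp(-7.68)
R = 0.0005

0.0005


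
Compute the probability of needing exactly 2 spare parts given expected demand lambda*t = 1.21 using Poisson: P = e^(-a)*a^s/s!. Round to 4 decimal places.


a = 1.21, s = 2
e^(-a) = e^(-1.21) = 0.2982
a^s = 1.21^2 = 1.4641
s! = 2
P = 0.2982 * 1.4641 / 2
P = 0.2183

0.2183


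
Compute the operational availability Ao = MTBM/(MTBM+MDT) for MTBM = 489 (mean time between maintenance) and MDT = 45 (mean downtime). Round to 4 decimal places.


MTBM = 489
MDT = 45
MTBM + MDT = 534
Ao = 489 / 534
Ao = 0.9157

0.9157


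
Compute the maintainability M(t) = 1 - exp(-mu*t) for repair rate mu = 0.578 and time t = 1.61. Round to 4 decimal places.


mu = 0.578, t = 1.61
mu * t = 0.578 * 1.61 = 0.9306
exp(-0.9306) = 0.3943
M(t) = 1 - 0.3943
M(t) = 0.6057

0.6057


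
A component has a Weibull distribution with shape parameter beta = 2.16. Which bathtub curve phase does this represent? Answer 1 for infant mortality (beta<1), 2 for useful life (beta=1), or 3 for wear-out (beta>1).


beta = 2.16
Compare beta to 1:
beta < 1 => infant mortality (phase 1)
beta = 1 => useful life (phase 2)
beta > 1 => wear-out (phase 3)
Since beta = 2.16, this is wear-out (increasing failure rate)
Phase = 3

3


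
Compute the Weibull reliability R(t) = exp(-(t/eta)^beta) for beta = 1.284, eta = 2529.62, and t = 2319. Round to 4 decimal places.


beta = 1.284, eta = 2529.62, t = 2319
t/eta = 2319 / 2529.62 = 0.9167
(t/eta)^beta = 0.9167^1.284 = 0.8944
R(t) = exp(-0.8944)
R(t) = 0.4089

0.4089


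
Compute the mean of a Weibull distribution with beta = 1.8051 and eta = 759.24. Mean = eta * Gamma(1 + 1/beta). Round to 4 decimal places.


beta = 1.8051, eta = 759.24
1/beta = 0.554
1 + 1/beta = 1.554
Gamma(1.554) = 0.8892
Mean = 759.24 * 0.8892
Mean = 675.0904

675.0904


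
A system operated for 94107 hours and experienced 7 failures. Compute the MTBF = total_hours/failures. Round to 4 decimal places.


total_hours = 94107
failures = 7
MTBF = 94107 / 7
MTBF = 13443.8571

13443.8571


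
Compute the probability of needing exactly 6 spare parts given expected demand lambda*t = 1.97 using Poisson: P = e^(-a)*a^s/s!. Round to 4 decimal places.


a = 1.97, s = 6
e^(-a) = e^(-1.97) = 0.1395
a^s = 1.97^6 = 58.4517
s! = 720
P = 0.1395 * 58.4517 / 720
P = 0.0113

0.0113


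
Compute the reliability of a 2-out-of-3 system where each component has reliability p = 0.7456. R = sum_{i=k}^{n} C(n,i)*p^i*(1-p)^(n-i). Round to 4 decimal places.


k = 2, n = 3, p = 0.7456
i=2: C(3,2)=3 * 0.7456^2 * 0.2544^1 = 0.4243
i=3: C(3,3)=1 * 0.7456^3 * 0.2544^0 = 0.4145
R = sum of terms = 0.8388

0.8388


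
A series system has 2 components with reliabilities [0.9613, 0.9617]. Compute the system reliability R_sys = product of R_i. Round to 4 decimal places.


Components: [0.9613, 0.9617]
After component 1 (R=0.9613): product = 0.9613
After component 2 (R=0.9617): product = 0.9245
R_sys = 0.9245

0.9245


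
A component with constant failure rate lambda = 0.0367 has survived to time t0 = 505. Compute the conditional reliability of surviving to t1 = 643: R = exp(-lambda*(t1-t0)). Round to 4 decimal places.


lambda = 0.0367
t0 = 505, t1 = 643
t1 - t0 = 138
lambda * (t1-t0) = 0.0367 * 138 = 5.0646
R = exp(-5.0646)
R = 0.0063

0.0063


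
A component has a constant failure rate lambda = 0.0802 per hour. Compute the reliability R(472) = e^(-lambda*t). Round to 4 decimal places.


lambda = 0.0802
t = 472
lambda * t = 37.8544
R(t) = e^(-37.8544)
R(t) = 0.0

0.0


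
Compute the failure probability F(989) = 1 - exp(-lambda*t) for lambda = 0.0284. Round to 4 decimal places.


lambda = 0.0284, t = 989
lambda * t = 28.0876
exp(-28.0876) = 0.0
F(t) = 1 - 0.0
F(t) = 1.0

1.0


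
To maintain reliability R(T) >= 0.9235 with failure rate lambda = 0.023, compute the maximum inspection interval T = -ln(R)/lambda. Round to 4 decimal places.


R_target = 0.9235
lambda = 0.023
-ln(0.9235) = 0.0796
T = 0.0796 / 0.023
T = 3.4602

3.4602


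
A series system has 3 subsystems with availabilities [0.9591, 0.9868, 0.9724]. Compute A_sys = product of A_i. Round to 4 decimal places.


Subsystems: [0.9591, 0.9868, 0.9724]
After subsystem 1 (A=0.9591): product = 0.9591
After subsystem 2 (A=0.9868): product = 0.9464
After subsystem 3 (A=0.9724): product = 0.9203
A_sys = 0.9203

0.9203


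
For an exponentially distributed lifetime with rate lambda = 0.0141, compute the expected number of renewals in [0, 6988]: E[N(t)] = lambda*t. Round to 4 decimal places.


lambda = 0.0141
t = 6988
E[N(t)] = lambda * t
E[N(t)] = 0.0141 * 6988
E[N(t)] = 98.5308

98.5308


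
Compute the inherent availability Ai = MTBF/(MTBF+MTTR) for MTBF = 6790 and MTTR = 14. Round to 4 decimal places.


MTBF = 6790
MTTR = 14
MTBF + MTTR = 6804
Ai = 6790 / 6804
Ai = 0.9979

0.9979


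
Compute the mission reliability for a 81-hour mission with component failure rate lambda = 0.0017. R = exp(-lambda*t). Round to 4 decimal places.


lambda = 0.0017
mission_time = 81
lambda * t = 0.0017 * 81 = 0.1377
R = exp(-0.1377)
R = 0.8714

0.8714


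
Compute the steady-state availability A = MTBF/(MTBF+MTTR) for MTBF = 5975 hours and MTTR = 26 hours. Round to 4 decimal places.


MTBF = 5975
MTTR = 26
MTBF + MTTR = 6001
A = 5975 / 6001
A = 0.9957

0.9957


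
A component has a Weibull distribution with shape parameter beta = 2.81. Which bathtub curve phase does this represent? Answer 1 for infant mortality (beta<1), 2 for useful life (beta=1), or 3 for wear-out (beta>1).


beta = 2.81
Compare beta to 1:
beta < 1 => infant mortality (phase 1)
beta = 1 => useful life (phase 2)
beta > 1 => wear-out (phase 3)
Since beta = 2.81, this is wear-out (increasing failure rate)
Phase = 3

3


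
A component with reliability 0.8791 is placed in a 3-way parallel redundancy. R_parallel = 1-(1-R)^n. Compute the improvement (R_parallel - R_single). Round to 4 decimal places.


R_single = 0.8791, n = 3
1 - R_single = 0.1209
(1 - R_single)^n = 0.1209^3 = 0.0018
R_parallel = 1 - 0.0018 = 0.9982
Improvement = 0.9982 - 0.8791
Improvement = 0.1191

0.1191


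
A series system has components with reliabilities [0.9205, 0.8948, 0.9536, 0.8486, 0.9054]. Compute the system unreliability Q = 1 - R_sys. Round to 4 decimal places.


Components: [0.9205, 0.8948, 0.9536, 0.8486, 0.9054]
After component 1: product = 0.9205
After component 2: product = 0.8237
After component 3: product = 0.7854
After component 4: product = 0.6665
After component 5: product = 0.6035
R_sys = 0.6035
Q = 1 - 0.6035 = 0.3965

0.3965


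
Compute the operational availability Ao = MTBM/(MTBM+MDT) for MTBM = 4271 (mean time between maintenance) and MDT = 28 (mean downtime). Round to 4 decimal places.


MTBM = 4271
MDT = 28
MTBM + MDT = 4299
Ao = 4271 / 4299
Ao = 0.9935

0.9935


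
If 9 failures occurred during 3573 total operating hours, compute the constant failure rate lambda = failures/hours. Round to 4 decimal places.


failures = 9
total_hours = 3573
lambda = 9 / 3573
lambda = 0.0025

0.0025


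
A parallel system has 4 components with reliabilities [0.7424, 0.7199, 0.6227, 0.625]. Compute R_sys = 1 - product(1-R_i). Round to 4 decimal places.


Components: [0.7424, 0.7199, 0.6227, 0.625]
(1 - 0.7424) = 0.2576, running product = 0.2576
(1 - 0.7199) = 0.2801, running product = 0.0722
(1 - 0.6227) = 0.3773, running product = 0.0272
(1 - 0.625) = 0.375, running product = 0.0102
Product of (1-R_i) = 0.0102
R_sys = 1 - 0.0102 = 0.9898

0.9898


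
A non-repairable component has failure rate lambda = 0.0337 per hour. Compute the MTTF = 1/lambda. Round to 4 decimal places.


lambda = 0.0337
MTTF = 1 / 0.0337
MTTF = 29.6736

29.6736
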